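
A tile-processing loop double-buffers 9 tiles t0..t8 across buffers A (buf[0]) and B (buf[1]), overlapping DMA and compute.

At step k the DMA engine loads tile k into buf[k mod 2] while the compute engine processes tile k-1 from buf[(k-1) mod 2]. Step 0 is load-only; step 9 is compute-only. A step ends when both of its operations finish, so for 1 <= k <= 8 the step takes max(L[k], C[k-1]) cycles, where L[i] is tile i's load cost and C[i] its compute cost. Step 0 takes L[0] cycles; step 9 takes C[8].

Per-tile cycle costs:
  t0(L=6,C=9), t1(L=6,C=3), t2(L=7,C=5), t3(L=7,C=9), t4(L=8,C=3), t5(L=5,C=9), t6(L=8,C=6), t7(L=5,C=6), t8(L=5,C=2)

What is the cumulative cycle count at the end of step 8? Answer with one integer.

[0] DMA t0→A (6c) ∥ CU idle ⇒ 6c, clock 6
[1] DMA t1→B (6c) ∥ CU A:t0 (9c) ⇒ 9c, clock 15
[2] DMA t2→A (7c) ∥ CU B:t1 (3c) ⇒ 7c, clock 22
[3] DMA t3→B (7c) ∥ CU A:t2 (5c) ⇒ 7c, clock 29
[4] DMA t4→A (8c) ∥ CU B:t3 (9c) ⇒ 9c, clock 38
[5] DMA t5→B (5c) ∥ CU A:t4 (3c) ⇒ 5c, clock 43
[6] DMA t6→A (8c) ∥ CU B:t5 (9c) ⇒ 9c, clock 52
[7] DMA t7→B (5c) ∥ CU A:t6 (6c) ⇒ 6c, clock 58
[8] DMA t8→A (5c) ∥ CU B:t7 (6c) ⇒ 6c, clock 64
[9] DMA idle ∥ CU A:t8 (2c) ⇒ 2c, clock 66

end_cycle[8] = 64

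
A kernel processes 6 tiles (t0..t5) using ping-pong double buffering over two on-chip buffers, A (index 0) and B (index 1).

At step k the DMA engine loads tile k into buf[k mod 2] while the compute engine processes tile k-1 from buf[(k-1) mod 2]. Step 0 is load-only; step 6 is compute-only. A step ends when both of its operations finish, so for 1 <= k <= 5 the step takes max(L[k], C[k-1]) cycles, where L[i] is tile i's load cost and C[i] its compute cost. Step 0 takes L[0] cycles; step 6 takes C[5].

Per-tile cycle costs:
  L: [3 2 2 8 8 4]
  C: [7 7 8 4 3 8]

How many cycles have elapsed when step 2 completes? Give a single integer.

[0] DMA t0→A (3c) ∥ CU idle ⇒ 3c, clock 3
[1] DMA t1→B (2c) ∥ CU A:t0 (7c) ⇒ 7c, clock 10
[2] DMA t2→A (2c) ∥ CU B:t1 (7c) ⇒ 7c, clock 17
[3] DMA t3→B (8c) ∥ CU A:t2 (8c) ⇒ 8c, clock 25
[4] DMA t4→A (8c) ∥ CU B:t3 (4c) ⇒ 8c, clock 33
[5] DMA t5→B (4c) ∥ CU A:t4 (3c) ⇒ 4c, clock 37
[6] DMA idle ∥ CU B:t5 (8c) ⇒ 8c, clock 45

end_cycle[2] = 17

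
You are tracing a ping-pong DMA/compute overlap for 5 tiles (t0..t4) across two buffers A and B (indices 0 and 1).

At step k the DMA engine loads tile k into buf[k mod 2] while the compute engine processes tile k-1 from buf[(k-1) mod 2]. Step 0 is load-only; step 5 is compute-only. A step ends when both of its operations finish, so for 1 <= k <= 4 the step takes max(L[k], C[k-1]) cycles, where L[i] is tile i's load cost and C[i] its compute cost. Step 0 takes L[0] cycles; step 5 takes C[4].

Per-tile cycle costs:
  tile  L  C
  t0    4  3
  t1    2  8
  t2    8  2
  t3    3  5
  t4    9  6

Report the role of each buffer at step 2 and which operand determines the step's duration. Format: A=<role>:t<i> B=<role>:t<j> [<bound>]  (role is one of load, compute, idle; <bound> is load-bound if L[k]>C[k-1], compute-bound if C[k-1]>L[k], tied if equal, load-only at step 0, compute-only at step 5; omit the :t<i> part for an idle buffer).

step 2: A=load:t2 B=compute:t1 [tied]

[0] DMA t0→A (4c) ∥ CU idle ⇒ 4c, clock 4
[1] DMA t1→B (2c) ∥ CU A:t0 (3c) ⇒ 3c, clock 7
[2] DMA t2→A (8c) ∥ CU B:t1 (8c) ⇒ 8c, clock 15
[3] DMA t3→B (3c) ∥ CU A:t2 (2c) ⇒ 3c, clock 18
[4] DMA t4→A (9c) ∥ CU B:t3 (5c) ⇒ 9c, clock 27
[5] DMA idle ∥ CU A:t4 (6c) ⇒ 6c, clock 33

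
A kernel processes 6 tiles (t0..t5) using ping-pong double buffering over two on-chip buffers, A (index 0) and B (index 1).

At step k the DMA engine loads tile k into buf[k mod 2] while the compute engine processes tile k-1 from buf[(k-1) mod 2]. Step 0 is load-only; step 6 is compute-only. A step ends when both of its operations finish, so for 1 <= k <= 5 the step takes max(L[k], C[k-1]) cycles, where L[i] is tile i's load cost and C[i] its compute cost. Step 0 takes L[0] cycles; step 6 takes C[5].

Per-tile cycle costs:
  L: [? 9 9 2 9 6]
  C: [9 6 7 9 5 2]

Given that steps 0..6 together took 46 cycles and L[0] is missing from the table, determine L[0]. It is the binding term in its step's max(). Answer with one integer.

L[0] = 4

step 0 = dur = L[0]=? = L[0]  (unknown; binding)
step 1 = dur = max(L[1]=9, C[0]=9) = 9
step 2 = dur = max(L[2]=9, C[1]=6) = 9
step 3 = dur = max(L[3]=2, C[2]=7) = 7
step 4 = dur = max(L[4]=9, C[3]=9) = 9
step 5 = dur = max(L[5]=6, C[4]=5) = 6
step 6 = dur = C[5]=2 = 2
sum of known step durations = 42
dur[0] = total - known = 46 - 42 = 4
L[0] is the binding max in step 0, so L[0] = dur[0] = 4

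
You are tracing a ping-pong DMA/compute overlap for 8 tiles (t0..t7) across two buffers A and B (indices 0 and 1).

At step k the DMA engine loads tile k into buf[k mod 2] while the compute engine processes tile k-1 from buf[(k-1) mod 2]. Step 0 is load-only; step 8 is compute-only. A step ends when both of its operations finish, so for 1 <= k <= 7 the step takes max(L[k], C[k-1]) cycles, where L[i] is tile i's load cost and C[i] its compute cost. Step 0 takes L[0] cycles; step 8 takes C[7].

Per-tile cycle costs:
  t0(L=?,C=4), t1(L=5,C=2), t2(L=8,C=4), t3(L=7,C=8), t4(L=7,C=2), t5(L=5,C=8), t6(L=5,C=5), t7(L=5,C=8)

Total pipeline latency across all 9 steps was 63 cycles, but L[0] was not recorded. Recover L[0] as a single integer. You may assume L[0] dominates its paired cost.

step 0 | dur = L[0]=? = L[0]  (unknown; binding)
step 1 | dur = max(L[1]=5, C[0]=4) = 5
step 2 | dur = max(L[2]=8, C[1]=2) = 8
step 3 | dur = max(L[3]=7, C[2]=4) = 7
step 4 | dur = max(L[4]=7, C[3]=8) = 8
step 5 | dur = max(L[5]=5, C[4]=2) = 5
step 6 | dur = max(L[6]=5, C[5]=8) = 8
step 7 | dur = max(L[7]=5, C[6]=5) = 5
step 8 | dur = C[7]=8 = 8
sum of known step durations = 54
dur[0] = total - known = 63 - 54 = 9
L[0] is the binding max in step 0, so L[0] = dur[0] = 9

L[0] = 9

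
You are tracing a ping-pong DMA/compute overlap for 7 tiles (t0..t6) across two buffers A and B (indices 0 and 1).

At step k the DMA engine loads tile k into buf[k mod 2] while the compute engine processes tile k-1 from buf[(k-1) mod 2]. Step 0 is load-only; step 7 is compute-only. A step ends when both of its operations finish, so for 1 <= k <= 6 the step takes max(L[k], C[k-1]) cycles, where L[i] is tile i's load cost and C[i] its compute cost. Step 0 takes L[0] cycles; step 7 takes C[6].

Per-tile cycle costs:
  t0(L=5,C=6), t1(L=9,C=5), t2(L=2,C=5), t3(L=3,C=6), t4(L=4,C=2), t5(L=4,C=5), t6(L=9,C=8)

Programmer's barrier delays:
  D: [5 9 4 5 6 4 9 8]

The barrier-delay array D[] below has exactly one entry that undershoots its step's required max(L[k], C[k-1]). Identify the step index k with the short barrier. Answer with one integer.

hazard at step 2

step 0: need L[0]=5 = 5; D[0]=5 ok
step 1: need max(L[1]=9,C[0]=6) = 9; D[1]=9 ok
step 2: need max(L[2]=2,C[1]=5) = 5; D[2]=4 SHORT
step 3: need max(L[3]=3,C[2]=5) = 5; D[3]=5 ok
step 4: need max(L[4]=4,C[3]=6) = 6; D[4]=6 ok
step 5: need max(L[5]=4,C[4]=2) = 4; D[5]=4 ok
step 6: need max(L[6]=9,C[5]=5) = 9; D[6]=9 ok
step 7: need C[6]=8 = 8; D[7]=8 ok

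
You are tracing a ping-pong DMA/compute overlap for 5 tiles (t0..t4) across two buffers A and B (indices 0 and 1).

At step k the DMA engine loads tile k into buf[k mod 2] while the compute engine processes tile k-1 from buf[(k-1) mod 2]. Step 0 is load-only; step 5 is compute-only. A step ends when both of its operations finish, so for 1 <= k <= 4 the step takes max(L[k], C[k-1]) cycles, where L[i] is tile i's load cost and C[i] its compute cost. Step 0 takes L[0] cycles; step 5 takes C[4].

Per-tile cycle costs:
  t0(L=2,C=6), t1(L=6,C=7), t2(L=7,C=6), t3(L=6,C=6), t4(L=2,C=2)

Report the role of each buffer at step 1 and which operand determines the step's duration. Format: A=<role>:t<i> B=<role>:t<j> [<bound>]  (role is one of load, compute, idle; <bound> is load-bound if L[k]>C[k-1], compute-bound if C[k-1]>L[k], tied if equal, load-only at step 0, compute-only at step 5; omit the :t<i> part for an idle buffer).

step 1: A=compute:t0 B=load:t1 [tied]

k=0 load=t0/2c comp=- wait=2 total=2
k=1 load=t1/6c comp=t0/6c wait=6 total=8
k=2 load=t2/7c comp=t1/7c wait=7 total=15
k=3 load=t3/6c comp=t2/6c wait=6 total=21
k=4 load=t4/2c comp=t3/6c wait=6 total=27
k=5 load=- comp=t4/2c wait=2 total=29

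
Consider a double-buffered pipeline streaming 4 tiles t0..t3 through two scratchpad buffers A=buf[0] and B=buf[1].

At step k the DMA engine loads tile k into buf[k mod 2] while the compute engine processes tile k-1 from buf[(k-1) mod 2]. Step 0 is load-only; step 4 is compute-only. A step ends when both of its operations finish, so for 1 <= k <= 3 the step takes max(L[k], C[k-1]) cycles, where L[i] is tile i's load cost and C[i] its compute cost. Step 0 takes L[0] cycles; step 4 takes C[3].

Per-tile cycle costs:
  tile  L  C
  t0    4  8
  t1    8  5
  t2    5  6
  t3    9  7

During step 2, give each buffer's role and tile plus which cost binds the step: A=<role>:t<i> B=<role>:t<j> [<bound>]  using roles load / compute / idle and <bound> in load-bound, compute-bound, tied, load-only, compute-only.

step 2: A=load:t2 B=compute:t1 [tied]

k=0 load=t0/4c comp=- wait=4 total=4
k=1 load=t1/8c comp=t0/8c wait=8 total=12
k=2 load=t2/5c comp=t1/5c wait=5 total=17
k=3 load=t3/9c comp=t2/6c wait=9 total=26
k=4 load=- comp=t3/7c wait=7 total=33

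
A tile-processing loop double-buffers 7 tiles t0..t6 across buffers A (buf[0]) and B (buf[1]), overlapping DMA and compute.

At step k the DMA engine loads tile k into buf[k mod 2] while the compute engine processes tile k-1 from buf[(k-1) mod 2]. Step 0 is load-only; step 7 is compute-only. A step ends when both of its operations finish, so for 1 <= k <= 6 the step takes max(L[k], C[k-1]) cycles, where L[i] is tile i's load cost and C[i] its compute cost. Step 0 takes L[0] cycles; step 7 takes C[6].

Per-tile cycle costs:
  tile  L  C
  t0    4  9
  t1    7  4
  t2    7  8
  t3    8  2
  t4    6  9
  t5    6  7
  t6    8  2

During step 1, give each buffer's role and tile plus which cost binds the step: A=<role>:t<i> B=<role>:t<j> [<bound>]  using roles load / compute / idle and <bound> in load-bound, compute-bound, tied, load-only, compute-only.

step 1: A=compute:t0 B=load:t1 [compute-bound]

[0] DMA t0→A (4c) ∥ CU idle ⇒ 4c, clock 4
[1] DMA t1→B (7c) ∥ CU A:t0 (9c) ⇒ 9c, clock 13
[2] DMA t2→A (7c) ∥ CU B:t1 (4c) ⇒ 7c, clock 20
[3] DMA t3→B (8c) ∥ CU A:t2 (8c) ⇒ 8c, clock 28
[4] DMA t4→A (6c) ∥ CU B:t3 (2c) ⇒ 6c, clock 34
[5] DMA t5→B (6c) ∥ CU A:t4 (9c) ⇒ 9c, clock 43
[6] DMA t6→A (8c) ∥ CU B:t5 (7c) ⇒ 8c, clock 51
[7] DMA idle ∥ CU A:t6 (2c) ⇒ 2c, clock 53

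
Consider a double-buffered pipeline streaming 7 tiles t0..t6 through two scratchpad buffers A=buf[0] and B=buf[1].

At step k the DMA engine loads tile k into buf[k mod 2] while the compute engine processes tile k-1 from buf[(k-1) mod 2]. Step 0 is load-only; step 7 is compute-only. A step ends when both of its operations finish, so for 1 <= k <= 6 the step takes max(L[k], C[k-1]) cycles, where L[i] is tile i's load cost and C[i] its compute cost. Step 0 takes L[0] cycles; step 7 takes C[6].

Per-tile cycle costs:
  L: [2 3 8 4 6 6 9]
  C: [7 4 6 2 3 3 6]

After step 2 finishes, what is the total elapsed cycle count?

  0. 2=2c; end=2; A:t0 B:-
  1. max(3,7)=7c; end=9; A:t0 B:t1
  2. max(8,4)=8c; end=17; A:t2 B:t1
  3. max(4,6)=6c; end=23; A:t2 B:t3
  4. max(6,2)=6c; end=29; A:t4 B:t3
  5. max(6,3)=6c; end=35; A:t4 B:t5
  6. max(9,3)=9c; end=44; A:t6 B:t5
  7. 6=6c; end=50; A:t6 B:t5

end_cycle[2] = 17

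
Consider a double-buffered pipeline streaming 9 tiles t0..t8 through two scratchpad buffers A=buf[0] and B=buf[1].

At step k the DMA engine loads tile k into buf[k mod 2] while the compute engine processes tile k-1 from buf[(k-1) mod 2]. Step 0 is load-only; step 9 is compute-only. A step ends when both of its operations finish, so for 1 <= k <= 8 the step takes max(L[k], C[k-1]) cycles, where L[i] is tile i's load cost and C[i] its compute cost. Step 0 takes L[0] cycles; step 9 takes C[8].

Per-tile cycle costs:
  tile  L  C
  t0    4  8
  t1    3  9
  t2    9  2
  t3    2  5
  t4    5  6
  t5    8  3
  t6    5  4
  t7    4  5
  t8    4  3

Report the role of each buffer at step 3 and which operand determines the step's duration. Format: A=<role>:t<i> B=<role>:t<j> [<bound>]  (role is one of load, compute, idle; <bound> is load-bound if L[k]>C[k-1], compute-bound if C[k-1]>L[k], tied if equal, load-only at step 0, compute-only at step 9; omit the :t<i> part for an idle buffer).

step 3: A=compute:t2 B=load:t3 [tied]

k=0 load=t0/4c comp=- wait=4 total=4
k=1 load=t1/3c comp=t0/8c wait=8 total=12
k=2 load=t2/9c comp=t1/9c wait=9 total=21
k=3 load=t3/2c comp=t2/2c wait=2 total=23
k=4 load=t4/5c comp=t3/5c wait=5 total=28
k=5 load=t5/8c comp=t4/6c wait=8 total=36
k=6 load=t6/5c comp=t5/3c wait=5 total=41
k=7 load=t7/4c comp=t6/4c wait=4 total=45
k=8 load=t8/4c comp=t7/5c wait=5 total=50
k=9 load=- comp=t8/3c wait=3 total=53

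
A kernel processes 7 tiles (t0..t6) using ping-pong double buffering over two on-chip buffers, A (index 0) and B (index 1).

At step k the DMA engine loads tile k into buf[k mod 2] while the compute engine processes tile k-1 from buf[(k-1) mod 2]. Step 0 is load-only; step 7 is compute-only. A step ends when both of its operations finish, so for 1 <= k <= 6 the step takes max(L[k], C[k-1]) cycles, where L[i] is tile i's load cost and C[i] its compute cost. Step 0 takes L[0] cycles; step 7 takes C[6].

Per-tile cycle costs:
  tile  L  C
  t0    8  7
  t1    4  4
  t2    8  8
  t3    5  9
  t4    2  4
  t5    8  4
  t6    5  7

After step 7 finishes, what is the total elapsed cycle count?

end_cycle[7] = 60

k=0 load=t0/8c comp=- wait=8 total=8
k=1 load=t1/4c comp=t0/7c wait=7 total=15
k=2 load=t2/8c comp=t1/4c wait=8 total=23
k=3 load=t3/5c comp=t2/8c wait=8 total=31
k=4 load=t4/2c comp=t3/9c wait=9 total=40
k=5 load=t5/8c comp=t4/4c wait=8 total=48
k=6 load=t6/5c comp=t5/4c wait=5 total=53
k=7 load=- comp=t6/7c wait=7 total=60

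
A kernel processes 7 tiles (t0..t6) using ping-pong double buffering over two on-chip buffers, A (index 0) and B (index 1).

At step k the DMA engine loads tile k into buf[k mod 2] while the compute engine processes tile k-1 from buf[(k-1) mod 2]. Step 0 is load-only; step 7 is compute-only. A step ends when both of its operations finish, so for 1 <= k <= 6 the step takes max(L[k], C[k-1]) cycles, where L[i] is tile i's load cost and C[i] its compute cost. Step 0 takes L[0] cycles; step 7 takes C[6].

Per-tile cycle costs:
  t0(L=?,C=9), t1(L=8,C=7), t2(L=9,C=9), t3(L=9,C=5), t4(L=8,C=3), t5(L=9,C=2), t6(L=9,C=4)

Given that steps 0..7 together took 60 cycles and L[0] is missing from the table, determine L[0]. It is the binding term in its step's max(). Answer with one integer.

L[0] = 3

step 0 → dur = L[0]=? = L[0]  (unknown; binding)
step 1 → dur = max(L[1]=8, C[0]=9) = 9
step 2 → dur = max(L[2]=9, C[1]=7) = 9
step 3 → dur = max(L[3]=9, C[2]=9) = 9
step 4 → dur = max(L[4]=8, C[3]=5) = 8
step 5 → dur = max(L[5]=9, C[4]=3) = 9
step 6 → dur = max(L[6]=9, C[5]=2) = 9
step 7 → dur = C[6]=4 = 4
sum of known step durations = 57
dur[0] = total - known = 60 - 57 = 3
L[0] is the binding max in step 0, so L[0] = dur[0] = 3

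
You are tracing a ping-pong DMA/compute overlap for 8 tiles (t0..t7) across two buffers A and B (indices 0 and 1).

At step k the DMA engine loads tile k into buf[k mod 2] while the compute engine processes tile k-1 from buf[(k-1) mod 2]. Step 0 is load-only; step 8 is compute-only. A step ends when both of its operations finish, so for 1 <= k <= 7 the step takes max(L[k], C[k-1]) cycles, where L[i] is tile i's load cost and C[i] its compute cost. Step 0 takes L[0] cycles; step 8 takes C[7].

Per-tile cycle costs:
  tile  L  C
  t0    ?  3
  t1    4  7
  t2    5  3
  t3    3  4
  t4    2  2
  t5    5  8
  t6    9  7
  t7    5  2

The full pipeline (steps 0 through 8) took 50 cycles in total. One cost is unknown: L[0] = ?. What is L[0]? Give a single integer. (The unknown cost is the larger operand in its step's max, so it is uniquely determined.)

L[0] = 9

step 0 = dur = L[0]=? = L[0]  (unknown; binding)
step 1 = dur = max(L[1]=4, C[0]=3) = 4
step 2 = dur = max(L[2]=5, C[1]=7) = 7
step 3 = dur = max(L[3]=3, C[2]=3) = 3
step 4 = dur = max(L[4]=2, C[3]=4) = 4
step 5 = dur = max(L[5]=5, C[4]=2) = 5
step 6 = dur = max(L[6]=9, C[5]=8) = 9
step 7 = dur = max(L[7]=5, C[6]=7) = 7
step 8 = dur = C[7]=2 = 2
sum of known step durations = 41
dur[0] = total - known = 50 - 41 = 9
L[0] is the binding max in step 0, so L[0] = dur[0] = 9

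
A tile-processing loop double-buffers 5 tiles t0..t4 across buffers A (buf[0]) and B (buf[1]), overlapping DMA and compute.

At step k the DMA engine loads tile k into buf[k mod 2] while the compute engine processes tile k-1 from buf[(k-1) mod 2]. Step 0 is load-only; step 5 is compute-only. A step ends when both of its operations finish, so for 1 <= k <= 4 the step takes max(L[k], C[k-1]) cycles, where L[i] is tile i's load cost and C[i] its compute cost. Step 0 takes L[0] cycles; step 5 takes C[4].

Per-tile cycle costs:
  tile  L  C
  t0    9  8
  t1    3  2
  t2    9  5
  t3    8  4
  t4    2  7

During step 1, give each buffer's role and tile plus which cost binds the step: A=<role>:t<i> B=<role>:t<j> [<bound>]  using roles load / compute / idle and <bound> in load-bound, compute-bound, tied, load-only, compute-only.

  0. 9=9c; end=9; A:t0 B:-
  1. max(3,8)=8c; end=17; A:t0 B:t1
  2. max(9,2)=9c; end=26; A:t2 B:t1
  3. max(8,5)=8c; end=34; A:t2 B:t3
  4. max(2,4)=4c; end=38; A:t4 B:t3
  5. 7=7c; end=45; A:t4 B:t3

step 1: A=compute:t0 B=load:t1 [compute-bound]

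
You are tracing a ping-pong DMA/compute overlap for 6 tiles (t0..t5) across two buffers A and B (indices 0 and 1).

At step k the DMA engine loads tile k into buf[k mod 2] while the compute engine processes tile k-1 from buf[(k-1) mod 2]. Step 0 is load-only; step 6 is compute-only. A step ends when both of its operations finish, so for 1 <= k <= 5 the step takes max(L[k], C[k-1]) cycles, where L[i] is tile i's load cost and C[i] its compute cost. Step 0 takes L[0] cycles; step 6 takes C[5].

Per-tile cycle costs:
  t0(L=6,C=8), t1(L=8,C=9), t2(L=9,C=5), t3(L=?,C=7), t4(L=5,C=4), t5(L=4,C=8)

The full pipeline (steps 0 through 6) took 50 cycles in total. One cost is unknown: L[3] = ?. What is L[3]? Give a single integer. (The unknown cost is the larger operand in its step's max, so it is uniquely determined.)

L[3] = 8

step 0 → dur = L[0]=6 = 6
step 1 → dur = max(L[1]=8, C[0]=8) = 8
step 2 → dur = max(L[2]=9, C[1]=9) = 9
step 3 → dur = max(L[3]=?, C[2]=5) = L[3]  (unknown; binding)
step 4 → dur = max(L[4]=5, C[3]=7) = 7
step 5 → dur = max(L[5]=4, C[4]=4) = 4
step 6 → dur = C[5]=8 = 8
sum of known step durations = 42
dur[3] = total - known = 50 - 42 = 8
L[3] is the binding max in step 3, so L[3] = dur[3] = 8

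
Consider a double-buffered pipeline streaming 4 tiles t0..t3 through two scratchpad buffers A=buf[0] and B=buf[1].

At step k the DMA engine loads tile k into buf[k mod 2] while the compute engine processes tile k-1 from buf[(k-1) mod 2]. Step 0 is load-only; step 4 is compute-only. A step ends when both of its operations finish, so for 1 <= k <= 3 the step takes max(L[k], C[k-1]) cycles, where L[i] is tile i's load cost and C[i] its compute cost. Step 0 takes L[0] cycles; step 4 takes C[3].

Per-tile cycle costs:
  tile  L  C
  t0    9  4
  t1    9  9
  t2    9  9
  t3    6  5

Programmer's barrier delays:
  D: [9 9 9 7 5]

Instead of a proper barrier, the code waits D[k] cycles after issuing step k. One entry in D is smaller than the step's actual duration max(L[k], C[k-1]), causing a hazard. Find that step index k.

hazard at step 3

[0] required=L[0]=9=9 vs D=9 ok
[1] required=max(L[1]=9,C[0]=4)=9 vs D=9 ok
[2] required=max(L[2]=9,C[1]=9)=9 vs D=9 ok
[3] required=max(L[3]=6,C[2]=9)=9 vs D=7 SHORT
[4] required=C[3]=5=5 vs D=5 ok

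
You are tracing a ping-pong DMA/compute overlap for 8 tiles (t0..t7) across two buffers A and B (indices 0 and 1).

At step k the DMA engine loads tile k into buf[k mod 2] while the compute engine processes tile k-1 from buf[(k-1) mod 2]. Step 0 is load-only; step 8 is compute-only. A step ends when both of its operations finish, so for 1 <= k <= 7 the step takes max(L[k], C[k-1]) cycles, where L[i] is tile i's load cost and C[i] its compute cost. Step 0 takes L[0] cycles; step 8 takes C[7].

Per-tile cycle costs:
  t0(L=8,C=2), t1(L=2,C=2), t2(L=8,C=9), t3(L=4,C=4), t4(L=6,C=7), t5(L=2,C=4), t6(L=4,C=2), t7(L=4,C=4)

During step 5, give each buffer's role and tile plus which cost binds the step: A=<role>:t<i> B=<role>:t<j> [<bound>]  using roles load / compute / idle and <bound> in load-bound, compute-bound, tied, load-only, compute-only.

step 5: A=compute:t4 B=load:t5 [compute-bound]

step 0: L[0]=8 → dur=8, Σ=8 | A=load:t0 B=idle [load-only]
step 1: L[1]=2 C[0]=2 → dur=2, Σ=10 | A=compute:t0 B=load:t1 [tied]
step 2: L[2]=8 C[1]=2 → dur=8, Σ=18 | A=load:t2 B=compute:t1 [load-bound]
step 3: L[3]=4 C[2]=9 → dur=9, Σ=27 | A=compute:t2 B=load:t3 [compute-bound]
step 4: L[4]=6 C[3]=4 → dur=6, Σ=33 | A=load:t4 B=compute:t3 [load-bound]
step 5: L[5]=2 C[4]=7 → dur=7, Σ=40 | A=compute:t4 B=load:t5 [compute-bound]
step 6: L[6]=4 C[5]=4 → dur=4, Σ=44 | A=load:t6 B=compute:t5 [tied]
step 7: L[7]=4 C[6]=2 → dur=4, Σ=48 | A=compute:t6 B=load:t7 [load-bound]
step 8: C[7]=4 → dur=4, Σ=52 | A=idle B=compute:t7 [compute-only]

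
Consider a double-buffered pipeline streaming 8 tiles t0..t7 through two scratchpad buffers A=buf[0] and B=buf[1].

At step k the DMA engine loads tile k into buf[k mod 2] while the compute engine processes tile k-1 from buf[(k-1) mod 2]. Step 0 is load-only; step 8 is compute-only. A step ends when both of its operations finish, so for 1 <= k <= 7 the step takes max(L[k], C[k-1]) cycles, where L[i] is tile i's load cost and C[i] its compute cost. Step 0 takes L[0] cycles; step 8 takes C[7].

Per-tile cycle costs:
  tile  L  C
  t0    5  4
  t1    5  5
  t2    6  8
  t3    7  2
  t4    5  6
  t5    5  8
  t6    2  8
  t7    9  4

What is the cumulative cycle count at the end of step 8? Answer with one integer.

[0] DMA t0→A (5c) ∥ CU idle ⇒ 5c, clock 5
[1] DMA t1→B (5c) ∥ CU A:t0 (4c) ⇒ 5c, clock 10
[2] DMA t2→A (6c) ∥ CU B:t1 (5c) ⇒ 6c, clock 16
[3] DMA t3→B (7c) ∥ CU A:t2 (8c) ⇒ 8c, clock 24
[4] DMA t4→A (5c) ∥ CU B:t3 (2c) ⇒ 5c, clock 29
[5] DMA t5→B (5c) ∥ CU A:t4 (6c) ⇒ 6c, clock 35
[6] DMA t6→A (2c) ∥ CU B:t5 (8c) ⇒ 8c, clock 43
[7] DMA t7→B (9c) ∥ CU A:t6 (8c) ⇒ 9c, clock 52
[8] DMA idle ∥ CU B:t7 (4c) ⇒ 4c, clock 56

end_cycle[8] = 56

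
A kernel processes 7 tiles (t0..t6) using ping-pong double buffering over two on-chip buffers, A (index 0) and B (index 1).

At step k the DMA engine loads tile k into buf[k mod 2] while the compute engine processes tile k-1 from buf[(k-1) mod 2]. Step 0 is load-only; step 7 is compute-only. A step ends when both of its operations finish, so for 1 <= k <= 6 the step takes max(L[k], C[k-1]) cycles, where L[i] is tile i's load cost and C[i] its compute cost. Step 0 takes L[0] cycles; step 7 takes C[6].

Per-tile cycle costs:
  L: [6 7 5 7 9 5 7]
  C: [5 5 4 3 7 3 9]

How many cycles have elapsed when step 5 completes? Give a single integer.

[0] DMA t0→A (6c) ∥ CU idle ⇒ 6c, clock 6
[1] DMA t1→B (7c) ∥ CU A:t0 (5c) ⇒ 7c, clock 13
[2] DMA t2→A (5c) ∥ CU B:t1 (5c) ⇒ 5c, clock 18
[3] DMA t3→B (7c) ∥ CU A:t2 (4c) ⇒ 7c, clock 25
[4] DMA t4→A (9c) ∥ CU B:t3 (3c) ⇒ 9c, clock 34
[5] DMA t5→B (5c) ∥ CU A:t4 (7c) ⇒ 7c, clock 41
[6] DMA t6→A (7c) ∥ CU B:t5 (3c) ⇒ 7c, clock 48
[7] DMA idle ∥ CU A:t6 (9c) ⇒ 9c, clock 57

end_cycle[5] = 41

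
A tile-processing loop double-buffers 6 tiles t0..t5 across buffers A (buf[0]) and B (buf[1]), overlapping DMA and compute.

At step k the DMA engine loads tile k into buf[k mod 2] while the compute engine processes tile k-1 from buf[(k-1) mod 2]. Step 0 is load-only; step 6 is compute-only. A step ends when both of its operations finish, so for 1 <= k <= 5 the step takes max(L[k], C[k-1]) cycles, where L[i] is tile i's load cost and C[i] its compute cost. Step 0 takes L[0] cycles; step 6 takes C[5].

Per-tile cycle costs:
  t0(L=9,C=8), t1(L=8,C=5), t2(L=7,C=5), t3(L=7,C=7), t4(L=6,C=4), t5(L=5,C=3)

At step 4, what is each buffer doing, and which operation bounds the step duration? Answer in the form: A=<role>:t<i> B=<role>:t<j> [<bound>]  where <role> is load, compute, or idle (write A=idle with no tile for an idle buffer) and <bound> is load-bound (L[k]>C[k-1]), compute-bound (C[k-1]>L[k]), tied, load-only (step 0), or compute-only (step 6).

step 4: A=load:t4 B=compute:t3 [compute-bound]

[0] DMA t0→A (9c) ∥ CU idle ⇒ 9c, clock 9
[1] DMA t1→B (8c) ∥ CU A:t0 (8c) ⇒ 8c, clock 17
[2] DMA t2→A (7c) ∥ CU B:t1 (5c) ⇒ 7c, clock 24
[3] DMA t3→B (7c) ∥ CU A:t2 (5c) ⇒ 7c, clock 31
[4] DMA t4→A (6c) ∥ CU B:t3 (7c) ⇒ 7c, clock 38
[5] DMA t5→B (5c) ∥ CU A:t4 (4c) ⇒ 5c, clock 43
[6] DMA idle ∥ CU B:t5 (3c) ⇒ 3c, clock 46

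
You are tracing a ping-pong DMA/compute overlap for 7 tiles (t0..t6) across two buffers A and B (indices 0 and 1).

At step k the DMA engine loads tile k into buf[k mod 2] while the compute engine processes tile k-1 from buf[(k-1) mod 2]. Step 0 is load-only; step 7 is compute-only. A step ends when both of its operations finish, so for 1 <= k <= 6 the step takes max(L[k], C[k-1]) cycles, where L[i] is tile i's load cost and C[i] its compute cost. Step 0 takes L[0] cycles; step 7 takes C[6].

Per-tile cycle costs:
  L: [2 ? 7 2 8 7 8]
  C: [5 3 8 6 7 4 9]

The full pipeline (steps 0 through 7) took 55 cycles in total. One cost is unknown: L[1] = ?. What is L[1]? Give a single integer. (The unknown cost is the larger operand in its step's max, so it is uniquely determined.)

L[1] = 6

step 0 → dur = L[0]=2 = 2
step 1 → dur = max(L[1]=?, C[0]=5) = L[1]  (unknown; binding)
step 2 → dur = max(L[2]=7, C[1]=3) = 7
step 3 → dur = max(L[3]=2, C[2]=8) = 8
step 4 → dur = max(L[4]=8, C[3]=6) = 8
step 5 → dur = max(L[5]=7, C[4]=7) = 7
step 6 → dur = max(L[6]=8, C[5]=4) = 8
step 7 → dur = C[6]=9 = 9
sum of known step durations = 49
dur[1] = total - known = 55 - 49 = 6
L[1] is the binding max in step 1, so L[1] = dur[1] = 6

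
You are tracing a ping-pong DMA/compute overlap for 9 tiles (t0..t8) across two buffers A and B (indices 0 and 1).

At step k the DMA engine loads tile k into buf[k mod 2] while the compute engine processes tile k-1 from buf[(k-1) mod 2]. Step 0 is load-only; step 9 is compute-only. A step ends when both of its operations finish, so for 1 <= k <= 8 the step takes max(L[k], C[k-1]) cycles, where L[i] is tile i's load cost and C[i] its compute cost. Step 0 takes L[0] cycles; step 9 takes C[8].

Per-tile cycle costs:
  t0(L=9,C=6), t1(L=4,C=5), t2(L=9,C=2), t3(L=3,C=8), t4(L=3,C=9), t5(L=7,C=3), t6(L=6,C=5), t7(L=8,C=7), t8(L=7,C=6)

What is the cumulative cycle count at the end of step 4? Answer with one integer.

step 0: L[0]=9 → dur=9, Σ=9 | A=load:t0 B=idle [load-only]
step 1: L[1]=4 C[0]=6 → dur=6, Σ=15 | A=compute:t0 B=load:t1 [compute-bound]
step 2: L[2]=9 C[1]=5 → dur=9, Σ=24 | A=load:t2 B=compute:t1 [load-bound]
step 3: L[3]=3 C[2]=2 → dur=3, Σ=27 | A=compute:t2 B=load:t3 [load-bound]
step 4: L[4]=3 C[3]=8 → dur=8, Σ=35 | A=load:t4 B=compute:t3 [compute-bound]
step 5: L[5]=7 C[4]=9 → dur=9, Σ=44 | A=compute:t4 B=load:t5 [compute-bound]
step 6: L[6]=6 C[5]=3 → dur=6, Σ=50 | A=load:t6 B=compute:t5 [load-bound]
step 7: L[7]=8 C[6]=5 → dur=8, Σ=58 | A=compute:t6 B=load:t7 [load-bound]
step 8: L[8]=7 C[7]=7 → dur=7, Σ=65 | A=load:t8 B=compute:t7 [tied]
step 9: C[8]=6 → dur=6, Σ=71 | A=compute:t8 B=idle [compute-only]

end_cycle[4] = 35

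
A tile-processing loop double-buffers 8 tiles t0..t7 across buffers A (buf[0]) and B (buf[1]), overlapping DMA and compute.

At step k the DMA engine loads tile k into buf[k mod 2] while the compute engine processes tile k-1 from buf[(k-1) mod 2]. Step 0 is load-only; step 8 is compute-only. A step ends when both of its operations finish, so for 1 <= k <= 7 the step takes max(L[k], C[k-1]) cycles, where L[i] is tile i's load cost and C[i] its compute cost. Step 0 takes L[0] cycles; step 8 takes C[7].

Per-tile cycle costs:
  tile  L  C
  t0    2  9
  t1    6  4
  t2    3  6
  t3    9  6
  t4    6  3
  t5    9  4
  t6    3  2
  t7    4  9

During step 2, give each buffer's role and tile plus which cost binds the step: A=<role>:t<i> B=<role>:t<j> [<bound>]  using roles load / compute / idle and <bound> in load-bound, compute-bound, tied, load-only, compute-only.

[0] DMA t0→A (2c) ∥ CU idle ⇒ 2c, clock 2
[1] DMA t1→B (6c) ∥ CU A:t0 (9c) ⇒ 9c, clock 11
[2] DMA t2→A (3c) ∥ CU B:t1 (4c) ⇒ 4c, clock 15
[3] DMA t3→B (9c) ∥ CU A:t2 (6c) ⇒ 9c, clock 24
[4] DMA t4→A (6c) ∥ CU B:t3 (6c) ⇒ 6c, clock 30
[5] DMA t5→B (9c) ∥ CU A:t4 (3c) ⇒ 9c, clock 39
[6] DMA t6→A (3c) ∥ CU B:t5 (4c) ⇒ 4c, clock 43
[7] DMA t7→B (4c) ∥ CU A:t6 (2c) ⇒ 4c, clock 47
[8] DMA idle ∥ CU B:t7 (9c) ⇒ 9c, clock 56

step 2: A=load:t2 B=compute:t1 [compute-bound]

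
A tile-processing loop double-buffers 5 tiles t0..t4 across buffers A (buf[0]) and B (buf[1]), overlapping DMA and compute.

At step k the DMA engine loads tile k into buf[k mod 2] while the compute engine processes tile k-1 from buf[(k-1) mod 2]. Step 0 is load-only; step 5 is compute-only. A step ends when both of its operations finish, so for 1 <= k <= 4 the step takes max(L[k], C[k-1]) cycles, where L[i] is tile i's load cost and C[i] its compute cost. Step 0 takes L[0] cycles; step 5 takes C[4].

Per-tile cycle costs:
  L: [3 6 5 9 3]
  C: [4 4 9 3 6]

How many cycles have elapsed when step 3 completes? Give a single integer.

  0. 3=3c; end=3; A:t0 B:-
  1. max(6,4)=6c; end=9; A:t0 B:t1
  2. max(5,4)=5c; end=14; A:t2 B:t1
  3. max(9,9)=9c; end=23; A:t2 B:t3
  4. max(3,3)=3c; end=26; A:t4 B:t3
  5. 6=6c; end=32; A:t4 B:t3

end_cycle[3] = 23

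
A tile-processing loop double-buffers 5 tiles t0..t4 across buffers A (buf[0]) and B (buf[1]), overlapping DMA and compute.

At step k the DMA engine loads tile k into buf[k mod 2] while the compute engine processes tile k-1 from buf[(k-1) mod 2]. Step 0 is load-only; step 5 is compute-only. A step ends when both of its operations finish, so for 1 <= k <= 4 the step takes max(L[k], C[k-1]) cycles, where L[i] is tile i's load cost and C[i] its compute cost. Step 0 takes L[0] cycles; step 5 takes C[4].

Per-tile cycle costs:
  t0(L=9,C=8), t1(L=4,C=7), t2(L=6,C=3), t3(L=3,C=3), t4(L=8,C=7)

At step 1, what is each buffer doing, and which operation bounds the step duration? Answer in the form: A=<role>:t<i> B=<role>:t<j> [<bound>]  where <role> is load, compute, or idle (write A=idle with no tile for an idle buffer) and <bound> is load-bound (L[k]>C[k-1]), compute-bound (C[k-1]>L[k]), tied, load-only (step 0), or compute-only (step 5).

  0. 9=9c; end=9; A:t0 B:-
  1. max(4,8)=8c; end=17; A:t0 B:t1
  2. max(6,7)=7c; end=24; A:t2 B:t1
  3. max(3,3)=3c; end=27; A:t2 B:t3
  4. max(8,3)=8c; end=35; A:t4 B:t3
  5. 7=7c; end=42; A:t4 B:t3

step 1: A=compute:t0 B=load:t1 [compute-bound]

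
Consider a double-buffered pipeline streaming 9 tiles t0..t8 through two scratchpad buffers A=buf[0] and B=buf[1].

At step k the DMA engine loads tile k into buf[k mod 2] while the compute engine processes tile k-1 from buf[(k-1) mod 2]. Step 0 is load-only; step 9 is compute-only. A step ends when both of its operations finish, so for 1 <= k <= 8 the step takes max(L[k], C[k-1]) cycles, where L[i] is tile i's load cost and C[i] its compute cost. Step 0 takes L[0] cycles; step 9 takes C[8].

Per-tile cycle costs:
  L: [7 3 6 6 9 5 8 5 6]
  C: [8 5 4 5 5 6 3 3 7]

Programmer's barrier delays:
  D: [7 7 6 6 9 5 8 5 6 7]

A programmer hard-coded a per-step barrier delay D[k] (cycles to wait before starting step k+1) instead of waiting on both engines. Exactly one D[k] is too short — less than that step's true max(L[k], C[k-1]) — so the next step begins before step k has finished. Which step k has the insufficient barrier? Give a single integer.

hazard at step 1

step 0: need L[0]=7 = 7; D[0]=7 ok
step 1: need max(L[1]=3,C[0]=8) = 8; D[1]=7 SHORT
step 2: need max(L[2]=6,C[1]=5) = 6; D[2]=6 ok
step 3: need max(L[3]=6,C[2]=4) = 6; D[3]=6 ok
step 4: need max(L[4]=9,C[3]=5) = 9; D[4]=9 ok
step 5: need max(L[5]=5,C[4]=5) = 5; D[5]=5 ok
step 6: need max(L[6]=8,C[5]=6) = 8; D[6]=8 ok
step 7: need max(L[7]=5,C[6]=3) = 5; D[7]=5 ok
step 8: need max(L[8]=6,C[7]=3) = 6; D[8]=6 ok
step 9: need C[8]=7 = 7; D[9]=7 ok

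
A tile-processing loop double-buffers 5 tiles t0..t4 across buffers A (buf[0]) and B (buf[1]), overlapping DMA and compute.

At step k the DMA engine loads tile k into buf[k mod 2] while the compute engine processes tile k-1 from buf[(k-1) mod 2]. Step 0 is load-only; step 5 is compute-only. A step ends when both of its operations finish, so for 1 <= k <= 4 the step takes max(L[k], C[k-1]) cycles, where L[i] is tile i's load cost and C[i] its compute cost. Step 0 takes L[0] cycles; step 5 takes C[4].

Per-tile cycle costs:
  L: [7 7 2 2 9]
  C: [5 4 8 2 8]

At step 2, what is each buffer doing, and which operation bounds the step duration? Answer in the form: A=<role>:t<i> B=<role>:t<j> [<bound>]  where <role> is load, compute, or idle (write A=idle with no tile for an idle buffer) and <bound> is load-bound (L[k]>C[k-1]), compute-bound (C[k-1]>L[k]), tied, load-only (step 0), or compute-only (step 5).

step 2: A=load:t2 B=compute:t1 [compute-bound]

step 0: L[0]=7 → dur=7, Σ=7 | A=load:t0 B=idle [load-only]
step 1: L[1]=7 C[0]=5 → dur=7, Σ=14 | A=compute:t0 B=load:t1 [load-bound]
step 2: L[2]=2 C[1]=4 → dur=4, Σ=18 | A=load:t2 B=compute:t1 [compute-bound]
step 3: L[3]=2 C[2]=8 → dur=8, Σ=26 | A=compute:t2 B=load:t3 [compute-bound]
step 4: L[4]=9 C[3]=2 → dur=9, Σ=35 | A=load:t4 B=compute:t3 [load-bound]
step 5: C[4]=8 → dur=8, Σ=43 | A=compute:t4 B=idle [compute-only]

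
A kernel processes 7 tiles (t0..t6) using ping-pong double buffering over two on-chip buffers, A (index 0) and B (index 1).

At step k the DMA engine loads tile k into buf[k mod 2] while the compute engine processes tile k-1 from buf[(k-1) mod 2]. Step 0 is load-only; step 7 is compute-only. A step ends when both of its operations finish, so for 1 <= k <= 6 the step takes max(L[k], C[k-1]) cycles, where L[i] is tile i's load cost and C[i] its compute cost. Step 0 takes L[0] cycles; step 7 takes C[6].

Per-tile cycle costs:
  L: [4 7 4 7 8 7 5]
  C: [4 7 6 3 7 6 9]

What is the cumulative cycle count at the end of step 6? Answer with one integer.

end_cycle[6] = 46

  0. 4=4c; end=4; A:t0 B:-
  1. max(7,4)=7c; end=11; A:t0 B:t1
  2. max(4,7)=7c; end=18; A:t2 B:t1
  3. max(7,6)=7c; end=25; A:t2 B:t3
  4. max(8,3)=8c; end=33; A:t4 B:t3
  5. max(7,7)=7c; end=40; A:t4 B:t5
  6. max(5,6)=6c; end=46; A:t6 B:t5
  7. 9=9c; end=55; A:t6 B:t5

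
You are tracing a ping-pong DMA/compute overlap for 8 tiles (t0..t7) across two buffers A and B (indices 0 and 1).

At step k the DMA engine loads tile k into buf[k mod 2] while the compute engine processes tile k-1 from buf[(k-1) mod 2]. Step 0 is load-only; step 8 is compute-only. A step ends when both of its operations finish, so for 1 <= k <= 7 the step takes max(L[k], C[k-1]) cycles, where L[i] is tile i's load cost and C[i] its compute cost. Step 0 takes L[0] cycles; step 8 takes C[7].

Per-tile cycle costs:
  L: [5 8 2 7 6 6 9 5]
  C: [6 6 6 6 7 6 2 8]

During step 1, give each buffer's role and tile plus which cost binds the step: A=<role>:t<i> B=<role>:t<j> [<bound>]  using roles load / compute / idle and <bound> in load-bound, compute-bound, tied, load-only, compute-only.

step 1: A=compute:t0 B=load:t1 [load-bound]

step 0: L[0]=5 → dur=5, Σ=5 | A=load:t0 B=idle [load-only]
step 1: L[1]=8 C[0]=6 → dur=8, Σ=13 | A=compute:t0 B=load:t1 [load-bound]
step 2: L[2]=2 C[1]=6 → dur=6, Σ=19 | A=load:t2 B=compute:t1 [compute-bound]
step 3: L[3]=7 C[2]=6 → dur=7, Σ=26 | A=compute:t2 B=load:t3 [load-bound]
step 4: L[4]=6 C[3]=6 → dur=6, Σ=32 | A=load:t4 B=compute:t3 [tied]
step 5: L[5]=6 C[4]=7 → dur=7, Σ=39 | A=compute:t4 B=load:t5 [compute-bound]
step 6: L[6]=9 C[5]=6 → dur=9, Σ=48 | A=load:t6 B=compute:t5 [load-bound]
step 7: L[7]=5 C[6]=2 → dur=5, Σ=53 | A=compute:t6 B=load:t7 [load-bound]
step 8: C[7]=8 → dur=8, Σ=61 | A=idle B=compute:t7 [compute-only]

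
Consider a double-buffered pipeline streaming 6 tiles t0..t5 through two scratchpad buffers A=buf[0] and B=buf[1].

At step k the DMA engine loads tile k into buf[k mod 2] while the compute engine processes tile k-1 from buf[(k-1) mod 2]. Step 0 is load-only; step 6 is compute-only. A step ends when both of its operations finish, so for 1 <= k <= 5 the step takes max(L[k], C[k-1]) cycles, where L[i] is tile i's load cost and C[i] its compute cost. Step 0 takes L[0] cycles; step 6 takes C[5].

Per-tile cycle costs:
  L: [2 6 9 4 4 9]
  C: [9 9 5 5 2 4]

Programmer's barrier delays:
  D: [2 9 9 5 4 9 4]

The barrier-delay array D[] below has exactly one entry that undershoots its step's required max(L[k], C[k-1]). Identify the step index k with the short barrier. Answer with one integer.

[0] required=L[0]=2=2 vs D=2 ok
[1] required=max(L[1]=6,C[0]=9)=9 vs D=9 ok
[2] required=max(L[2]=9,C[1]=9)=9 vs D=9 ok
[3] required=max(L[3]=4,C[2]=5)=5 vs D=5 ok
[4] required=max(L[4]=4,C[3]=5)=5 vs D=4 SHORT
[5] required=max(L[5]=9,C[4]=2)=9 vs D=9 ok
[6] required=C[5]=4=4 vs D=4 ok

hazard at step 4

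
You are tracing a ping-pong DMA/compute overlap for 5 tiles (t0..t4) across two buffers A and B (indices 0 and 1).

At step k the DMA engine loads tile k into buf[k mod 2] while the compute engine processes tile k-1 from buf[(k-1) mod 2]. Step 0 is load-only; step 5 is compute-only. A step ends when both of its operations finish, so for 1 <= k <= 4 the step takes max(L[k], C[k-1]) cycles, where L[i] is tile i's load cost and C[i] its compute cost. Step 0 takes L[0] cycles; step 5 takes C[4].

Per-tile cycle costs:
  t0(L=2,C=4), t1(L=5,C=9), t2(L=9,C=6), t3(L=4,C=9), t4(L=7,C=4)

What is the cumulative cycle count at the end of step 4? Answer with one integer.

end_cycle[4] = 31

k=0 load=t0/2c comp=- wait=2 total=2
k=1 load=t1/5c comp=t0/4c wait=5 total=7
k=2 load=t2/9c comp=t1/9c wait=9 total=16
k=3 load=t3/4c comp=t2/6c wait=6 total=22
k=4 load=t4/7c comp=t3/9c wait=9 total=31
k=5 load=- comp=t4/4c wait=4 total=35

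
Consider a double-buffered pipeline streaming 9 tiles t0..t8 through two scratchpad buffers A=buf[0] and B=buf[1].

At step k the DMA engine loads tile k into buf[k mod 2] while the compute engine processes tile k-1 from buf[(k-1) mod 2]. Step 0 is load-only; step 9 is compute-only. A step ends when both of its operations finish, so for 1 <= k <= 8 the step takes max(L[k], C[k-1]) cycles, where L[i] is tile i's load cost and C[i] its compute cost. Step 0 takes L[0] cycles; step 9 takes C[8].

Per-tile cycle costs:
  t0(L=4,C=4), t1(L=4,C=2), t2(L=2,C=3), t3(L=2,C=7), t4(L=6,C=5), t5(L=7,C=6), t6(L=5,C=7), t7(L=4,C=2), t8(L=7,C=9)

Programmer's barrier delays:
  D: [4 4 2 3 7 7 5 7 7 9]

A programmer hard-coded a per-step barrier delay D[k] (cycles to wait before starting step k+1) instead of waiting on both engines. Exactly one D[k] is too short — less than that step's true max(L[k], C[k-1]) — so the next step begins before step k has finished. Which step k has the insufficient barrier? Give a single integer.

hazard at step 6

[0] required=L[0]=4=4 vs D=4 ok
[1] required=max(L[1]=4,C[0]=4)=4 vs D=4 ok
[2] required=max(L[2]=2,C[1]=2)=2 vs D=2 ok
[3] required=max(L[3]=2,C[2]=3)=3 vs D=3 ok
[4] required=max(L[4]=6,C[3]=7)=7 vs D=7 ok
[5] required=max(L[5]=7,C[4]=5)=7 vs D=7 ok
[6] required=max(L[6]=5,C[5]=6)=6 vs D=5 SHORT
[7] required=max(L[7]=4,C[6]=7)=7 vs D=7 ok
[8] required=max(L[8]=7,C[7]=2)=7 vs D=7 ok
[9] required=C[8]=9=9 vs D=9 ok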